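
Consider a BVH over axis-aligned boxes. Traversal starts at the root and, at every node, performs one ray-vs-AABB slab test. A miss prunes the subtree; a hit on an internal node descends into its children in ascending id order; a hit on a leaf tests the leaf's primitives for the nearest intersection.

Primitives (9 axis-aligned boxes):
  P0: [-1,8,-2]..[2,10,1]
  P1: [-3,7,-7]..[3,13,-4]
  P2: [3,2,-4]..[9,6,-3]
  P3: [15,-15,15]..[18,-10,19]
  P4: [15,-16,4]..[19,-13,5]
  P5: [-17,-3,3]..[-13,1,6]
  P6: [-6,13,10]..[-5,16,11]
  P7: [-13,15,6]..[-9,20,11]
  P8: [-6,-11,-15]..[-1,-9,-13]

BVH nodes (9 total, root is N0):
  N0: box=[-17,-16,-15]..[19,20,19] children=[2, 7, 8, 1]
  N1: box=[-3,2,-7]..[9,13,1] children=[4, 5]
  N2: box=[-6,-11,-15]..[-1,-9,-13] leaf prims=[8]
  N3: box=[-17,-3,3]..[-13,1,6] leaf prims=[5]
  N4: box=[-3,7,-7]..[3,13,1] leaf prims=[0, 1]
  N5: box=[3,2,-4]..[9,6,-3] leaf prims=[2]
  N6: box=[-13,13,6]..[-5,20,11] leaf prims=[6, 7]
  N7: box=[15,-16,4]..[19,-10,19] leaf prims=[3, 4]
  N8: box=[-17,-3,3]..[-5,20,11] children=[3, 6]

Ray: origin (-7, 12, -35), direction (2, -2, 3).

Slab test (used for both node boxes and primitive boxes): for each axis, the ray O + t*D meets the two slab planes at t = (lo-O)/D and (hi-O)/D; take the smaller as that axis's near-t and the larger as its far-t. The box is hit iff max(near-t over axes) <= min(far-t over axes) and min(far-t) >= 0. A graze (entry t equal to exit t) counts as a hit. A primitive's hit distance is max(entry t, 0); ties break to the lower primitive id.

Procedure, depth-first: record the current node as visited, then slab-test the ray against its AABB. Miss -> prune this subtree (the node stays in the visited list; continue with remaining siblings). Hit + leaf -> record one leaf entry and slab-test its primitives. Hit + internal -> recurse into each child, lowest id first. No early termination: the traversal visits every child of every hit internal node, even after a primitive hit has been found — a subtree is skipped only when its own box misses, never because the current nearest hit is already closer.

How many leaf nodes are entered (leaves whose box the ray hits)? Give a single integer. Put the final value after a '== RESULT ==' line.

Walk:
N0 x:[-5,13] y:[-4,14] z:[20/3,18] -> hit [20/3,13], descend [1, 2, 7, 8]
  N1 x:[2,8] y:[-1/2,5] z:[28/3,12] -> miss, prune
  N2 x:[1/2,3] y:[21/2,23/2] z:[20/3,22/3] -> miss, prune
  N7 x:[11,13] y:[11,14] z:[13,18] -> hit [13,13] leaf, test {P3(miss), P4@t=13}
  N8 x:[-5,1] y:[-4,15/2] z:[38/3,46/3] -> miss, prune

order=[0, 1, 2, 7, 8]  |boxes|=5  |leaves|=1  hit=P4

== RESULT ==
1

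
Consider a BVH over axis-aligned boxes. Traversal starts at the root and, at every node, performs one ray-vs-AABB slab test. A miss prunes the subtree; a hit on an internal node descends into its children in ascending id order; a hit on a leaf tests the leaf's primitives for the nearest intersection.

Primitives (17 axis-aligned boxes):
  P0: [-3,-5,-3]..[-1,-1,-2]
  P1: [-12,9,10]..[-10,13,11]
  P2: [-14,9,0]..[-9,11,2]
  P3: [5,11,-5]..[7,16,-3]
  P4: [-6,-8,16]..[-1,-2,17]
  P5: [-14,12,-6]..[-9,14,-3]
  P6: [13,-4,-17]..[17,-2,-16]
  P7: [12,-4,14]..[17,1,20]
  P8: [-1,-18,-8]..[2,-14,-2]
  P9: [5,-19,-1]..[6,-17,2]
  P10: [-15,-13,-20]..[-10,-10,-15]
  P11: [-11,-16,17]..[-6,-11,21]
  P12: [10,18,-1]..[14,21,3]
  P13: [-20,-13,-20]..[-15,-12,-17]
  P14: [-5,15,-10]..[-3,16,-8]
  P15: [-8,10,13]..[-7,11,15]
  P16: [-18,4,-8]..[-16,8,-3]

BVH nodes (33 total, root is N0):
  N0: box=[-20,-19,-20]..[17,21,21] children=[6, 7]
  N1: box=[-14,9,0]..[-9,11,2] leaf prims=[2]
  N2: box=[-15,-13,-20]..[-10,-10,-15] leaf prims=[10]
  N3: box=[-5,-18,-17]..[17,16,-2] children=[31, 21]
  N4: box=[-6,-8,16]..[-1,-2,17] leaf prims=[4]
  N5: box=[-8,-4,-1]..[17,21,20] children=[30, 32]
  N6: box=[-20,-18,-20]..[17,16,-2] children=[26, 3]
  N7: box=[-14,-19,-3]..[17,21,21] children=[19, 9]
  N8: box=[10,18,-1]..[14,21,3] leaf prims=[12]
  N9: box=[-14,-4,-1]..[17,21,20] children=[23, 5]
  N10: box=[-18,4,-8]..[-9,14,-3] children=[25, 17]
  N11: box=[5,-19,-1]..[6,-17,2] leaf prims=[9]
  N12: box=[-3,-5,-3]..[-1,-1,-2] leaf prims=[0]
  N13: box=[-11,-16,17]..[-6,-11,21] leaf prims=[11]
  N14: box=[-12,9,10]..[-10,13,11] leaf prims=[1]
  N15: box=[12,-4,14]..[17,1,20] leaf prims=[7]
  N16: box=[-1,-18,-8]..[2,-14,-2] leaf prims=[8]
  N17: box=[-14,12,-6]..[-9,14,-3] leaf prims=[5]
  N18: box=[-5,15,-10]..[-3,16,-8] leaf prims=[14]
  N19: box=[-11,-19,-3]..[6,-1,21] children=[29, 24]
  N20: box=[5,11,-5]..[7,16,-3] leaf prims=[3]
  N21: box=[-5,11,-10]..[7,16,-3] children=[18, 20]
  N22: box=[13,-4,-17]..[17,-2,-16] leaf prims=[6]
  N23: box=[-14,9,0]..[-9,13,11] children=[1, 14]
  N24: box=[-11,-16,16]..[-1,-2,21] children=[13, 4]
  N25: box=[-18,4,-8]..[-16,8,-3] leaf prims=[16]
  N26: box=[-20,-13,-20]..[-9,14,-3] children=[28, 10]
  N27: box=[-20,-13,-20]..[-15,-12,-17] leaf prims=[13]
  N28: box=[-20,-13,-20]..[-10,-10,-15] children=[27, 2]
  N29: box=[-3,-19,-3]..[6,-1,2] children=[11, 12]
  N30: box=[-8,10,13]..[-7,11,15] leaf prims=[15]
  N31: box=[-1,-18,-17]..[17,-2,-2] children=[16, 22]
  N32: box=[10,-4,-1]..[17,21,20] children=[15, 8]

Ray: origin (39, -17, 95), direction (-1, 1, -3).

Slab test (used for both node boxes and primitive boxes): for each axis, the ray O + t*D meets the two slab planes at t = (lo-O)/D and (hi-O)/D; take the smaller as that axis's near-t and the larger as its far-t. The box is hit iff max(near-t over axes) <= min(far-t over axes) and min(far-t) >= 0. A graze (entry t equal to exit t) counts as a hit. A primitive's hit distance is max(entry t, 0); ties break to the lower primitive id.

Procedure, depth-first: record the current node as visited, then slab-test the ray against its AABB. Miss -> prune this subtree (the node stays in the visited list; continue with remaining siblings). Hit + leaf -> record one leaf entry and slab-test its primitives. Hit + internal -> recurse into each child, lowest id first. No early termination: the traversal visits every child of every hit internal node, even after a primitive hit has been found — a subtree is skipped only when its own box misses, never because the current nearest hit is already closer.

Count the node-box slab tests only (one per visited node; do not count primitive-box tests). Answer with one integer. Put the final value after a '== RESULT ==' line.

Trace the traversal:
N0 x:[22,59] y:[-2,38] z:[74/3,115/3] -> hit [74/3,38], descend [6, 7]
  N6 x:[22,59] y:[-1,33] z:[97/3,115/3] -> hit [97/3,33], descend [3, 26]
    N3 x:[22,44] y:[-1,33] z:[97/3,112/3] -> hit [97/3,33], descend [21, 31]
      N21 x:[32,44] y:[28,33] z:[98/3,35] -> hit [98/3,33], descend [18, 20]
        N18 x:[42,44] y:[32,33] z:[103/3,35] -> miss, prune
        N20 x:[32,34] y:[28,33] z:[98/3,100/3] -> hit [98/3,33] leaf, test {P3@t=98/3}
      N31 x:[22,40] y:[-1,15] z:[97/3,112/3] -> miss, prune
    N26 x:[48,59] y:[4,31] z:[98/3,115/3] -> miss, prune
  N7 x:[22,53] y:[-2,38] z:[74/3,98/3] -> hit [74/3,98/3], descend [9, 19]
    N9 x:[22,53] y:[13,38] z:[25,32] -> hit [25,32], descend [5, 23]
      N5 x:[22,47] y:[13,38] z:[25,32] -> hit [25,32], descend [30, 32]
        N30 x:[46,47] y:[27,28] z:[80/3,82/3] -> miss, prune
        N32 x:[22,29] y:[13,38] z:[25,32] -> hit [25,29], descend [8, 15]
          N8 x:[25,29] y:[35,38] z:[92/3,32] -> miss, prune
          N15 x:[22,27] y:[13,18] z:[25,27] -> miss, prune
      N23 x:[48,53] y:[26,30] z:[28,95/3] -> miss, prune
    N19 x:[33,50] y:[-2,16] z:[74/3,98/3] -> miss, prune

Summary -> nodes [0, 6, 3, 21, 18, 20, 31, 26, 7, 9, 5, 30, 32, 8, 15, 23, 19]; box-tests=17; leaf-entries=1; first=P3

== RESULT ==
17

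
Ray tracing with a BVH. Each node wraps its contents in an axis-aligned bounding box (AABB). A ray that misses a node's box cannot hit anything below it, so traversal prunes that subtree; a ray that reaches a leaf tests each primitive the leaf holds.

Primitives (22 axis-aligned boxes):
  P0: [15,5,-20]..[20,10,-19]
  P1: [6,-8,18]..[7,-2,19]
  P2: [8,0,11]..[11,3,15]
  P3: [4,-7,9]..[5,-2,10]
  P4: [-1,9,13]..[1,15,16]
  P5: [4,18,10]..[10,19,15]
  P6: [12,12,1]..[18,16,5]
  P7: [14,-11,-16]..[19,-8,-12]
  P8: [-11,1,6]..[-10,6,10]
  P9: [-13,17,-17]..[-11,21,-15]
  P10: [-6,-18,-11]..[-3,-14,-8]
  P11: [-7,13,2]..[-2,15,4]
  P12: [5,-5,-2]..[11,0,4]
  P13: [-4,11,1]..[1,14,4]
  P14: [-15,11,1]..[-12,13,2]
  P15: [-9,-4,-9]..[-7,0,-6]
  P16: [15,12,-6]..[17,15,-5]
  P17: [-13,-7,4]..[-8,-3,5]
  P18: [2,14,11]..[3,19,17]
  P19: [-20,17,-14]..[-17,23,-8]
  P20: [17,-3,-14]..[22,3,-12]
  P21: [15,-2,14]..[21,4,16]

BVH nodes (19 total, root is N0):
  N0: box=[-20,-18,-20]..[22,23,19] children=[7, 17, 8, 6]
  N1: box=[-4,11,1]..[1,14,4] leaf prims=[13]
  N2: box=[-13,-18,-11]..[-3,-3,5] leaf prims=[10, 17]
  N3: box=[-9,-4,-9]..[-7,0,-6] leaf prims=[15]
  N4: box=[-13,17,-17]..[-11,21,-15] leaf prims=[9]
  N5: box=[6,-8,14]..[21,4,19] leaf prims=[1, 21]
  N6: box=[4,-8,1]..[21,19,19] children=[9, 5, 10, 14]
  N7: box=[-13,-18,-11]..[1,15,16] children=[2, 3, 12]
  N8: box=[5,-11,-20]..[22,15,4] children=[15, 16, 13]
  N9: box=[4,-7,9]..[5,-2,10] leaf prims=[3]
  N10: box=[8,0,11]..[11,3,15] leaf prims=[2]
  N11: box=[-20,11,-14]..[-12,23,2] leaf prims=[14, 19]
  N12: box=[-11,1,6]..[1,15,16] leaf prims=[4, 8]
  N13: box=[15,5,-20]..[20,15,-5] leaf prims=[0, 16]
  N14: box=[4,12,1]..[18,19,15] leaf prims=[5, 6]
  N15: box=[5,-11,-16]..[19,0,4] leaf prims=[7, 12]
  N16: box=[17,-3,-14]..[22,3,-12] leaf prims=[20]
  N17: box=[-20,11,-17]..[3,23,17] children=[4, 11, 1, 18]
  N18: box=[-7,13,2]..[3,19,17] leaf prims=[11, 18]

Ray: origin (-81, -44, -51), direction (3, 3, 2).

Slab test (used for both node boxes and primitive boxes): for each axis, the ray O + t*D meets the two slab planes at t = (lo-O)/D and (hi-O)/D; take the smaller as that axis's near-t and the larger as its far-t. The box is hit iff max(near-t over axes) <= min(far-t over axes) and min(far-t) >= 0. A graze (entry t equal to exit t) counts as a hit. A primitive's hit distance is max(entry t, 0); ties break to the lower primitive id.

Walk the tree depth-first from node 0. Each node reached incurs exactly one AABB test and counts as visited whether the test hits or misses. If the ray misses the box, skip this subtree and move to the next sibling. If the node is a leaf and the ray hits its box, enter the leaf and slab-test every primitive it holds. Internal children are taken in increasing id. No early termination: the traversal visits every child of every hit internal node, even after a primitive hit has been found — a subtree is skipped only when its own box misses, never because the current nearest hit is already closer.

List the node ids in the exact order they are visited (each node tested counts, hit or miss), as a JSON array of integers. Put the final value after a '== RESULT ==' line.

Trace the traversal:
N0 x:[61/3,103/3] y:[26/3,67/3] z:[31/2,35] -> hit [61/3,67/3], descend [6, 7, 8, 17]
  N6 x:[85/3,34] y:[12,21] z:[26,35] -> miss, prune
  N7 x:[68/3,82/3] y:[26/3,59/3] z:[20,67/2] -> miss, prune
  N8 x:[86/3,103/3] y:[11,59/3] z:[31/2,55/2] -> miss, prune
  N17 x:[61/3,28] y:[55/3,67/3] z:[17,34] -> hit [61/3,67/3], descend [1, 4, 11, 18]
    N1 x:[77/3,82/3] y:[55/3,58/3] z:[26,55/2] -> miss, prune
    N4 x:[68/3,70/3] y:[61/3,65/3] z:[17,18] -> miss, prune
    N11 x:[61/3,23] y:[55/3,67/3] z:[37/2,53/2] -> hit [61/3,67/3] leaf, test {P14(miss), P19@t=61/3}
    N18 x:[74/3,28] y:[19,21] z:[53/2,34] -> miss, prune

order=[0, 6, 7, 8, 17, 1, 4, 11, 18]  |boxes|=9  |leaves|=1  hit=P19

== RESULT ==
[0, 6, 7, 8, 17, 1, 4, 11, 18]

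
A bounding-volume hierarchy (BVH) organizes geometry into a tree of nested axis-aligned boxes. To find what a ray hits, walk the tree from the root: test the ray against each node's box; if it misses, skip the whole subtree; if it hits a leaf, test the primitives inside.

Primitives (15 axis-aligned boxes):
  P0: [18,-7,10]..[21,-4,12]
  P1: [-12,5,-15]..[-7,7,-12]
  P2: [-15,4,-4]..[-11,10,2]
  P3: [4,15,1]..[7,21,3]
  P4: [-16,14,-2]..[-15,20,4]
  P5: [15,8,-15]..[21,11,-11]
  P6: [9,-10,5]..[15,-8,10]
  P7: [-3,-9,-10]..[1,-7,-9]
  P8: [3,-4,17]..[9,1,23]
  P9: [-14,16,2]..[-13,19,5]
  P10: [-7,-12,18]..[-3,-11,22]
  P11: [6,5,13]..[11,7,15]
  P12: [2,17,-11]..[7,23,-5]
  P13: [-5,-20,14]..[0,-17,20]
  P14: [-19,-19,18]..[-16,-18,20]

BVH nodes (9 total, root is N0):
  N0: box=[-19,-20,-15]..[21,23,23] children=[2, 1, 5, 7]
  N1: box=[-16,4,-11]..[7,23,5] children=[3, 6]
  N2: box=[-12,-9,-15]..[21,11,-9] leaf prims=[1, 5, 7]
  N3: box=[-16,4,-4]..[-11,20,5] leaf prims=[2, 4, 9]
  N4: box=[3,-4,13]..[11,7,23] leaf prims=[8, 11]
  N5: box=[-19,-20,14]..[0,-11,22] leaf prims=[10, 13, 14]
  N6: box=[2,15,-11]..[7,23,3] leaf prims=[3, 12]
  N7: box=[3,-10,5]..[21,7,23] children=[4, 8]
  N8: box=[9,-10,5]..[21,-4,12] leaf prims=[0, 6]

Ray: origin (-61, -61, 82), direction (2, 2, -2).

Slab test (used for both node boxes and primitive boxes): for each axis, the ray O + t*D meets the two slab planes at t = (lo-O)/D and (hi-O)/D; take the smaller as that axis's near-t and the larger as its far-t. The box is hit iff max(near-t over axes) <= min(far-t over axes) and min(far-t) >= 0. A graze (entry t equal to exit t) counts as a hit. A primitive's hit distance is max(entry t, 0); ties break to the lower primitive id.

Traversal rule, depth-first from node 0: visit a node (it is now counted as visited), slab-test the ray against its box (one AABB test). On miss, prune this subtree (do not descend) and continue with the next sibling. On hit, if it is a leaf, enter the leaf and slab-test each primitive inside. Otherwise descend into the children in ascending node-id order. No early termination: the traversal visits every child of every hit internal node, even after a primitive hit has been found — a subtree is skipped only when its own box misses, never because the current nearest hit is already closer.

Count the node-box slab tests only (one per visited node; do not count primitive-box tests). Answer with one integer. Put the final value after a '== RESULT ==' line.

Traverse from the root:
N0 x:[21,41] y:[41/2,42] z:[59/2,97/2] -> hit [59/2,41], descend [1, 2, 5, 7]
  N1 x:[45/2,34] y:[65/2,42] z:[77/2,93/2] -> miss, prune
  N2 x:[49/2,41] y:[26,36] z:[91/2,97/2] -> miss, prune
  N5 x:[21,61/2] y:[41/2,25] z:[30,34] -> miss, prune
  N7 x:[32,41] y:[51/2,34] z:[59/2,77/2] -> hit [32,34], descend [4, 8]
    N4 x:[32,36] y:[57/2,34] z:[59/2,69/2] -> hit [32,34] leaf, test {P8(miss), P11@t=67/2}
    N8 x:[35,41] y:[51/2,57/2] z:[35,77/2] -> miss, prune

order=[0, 1, 2, 5, 7, 4, 8]  |boxes|=7  |leaves|=1  hit=P11

== RESULT ==
7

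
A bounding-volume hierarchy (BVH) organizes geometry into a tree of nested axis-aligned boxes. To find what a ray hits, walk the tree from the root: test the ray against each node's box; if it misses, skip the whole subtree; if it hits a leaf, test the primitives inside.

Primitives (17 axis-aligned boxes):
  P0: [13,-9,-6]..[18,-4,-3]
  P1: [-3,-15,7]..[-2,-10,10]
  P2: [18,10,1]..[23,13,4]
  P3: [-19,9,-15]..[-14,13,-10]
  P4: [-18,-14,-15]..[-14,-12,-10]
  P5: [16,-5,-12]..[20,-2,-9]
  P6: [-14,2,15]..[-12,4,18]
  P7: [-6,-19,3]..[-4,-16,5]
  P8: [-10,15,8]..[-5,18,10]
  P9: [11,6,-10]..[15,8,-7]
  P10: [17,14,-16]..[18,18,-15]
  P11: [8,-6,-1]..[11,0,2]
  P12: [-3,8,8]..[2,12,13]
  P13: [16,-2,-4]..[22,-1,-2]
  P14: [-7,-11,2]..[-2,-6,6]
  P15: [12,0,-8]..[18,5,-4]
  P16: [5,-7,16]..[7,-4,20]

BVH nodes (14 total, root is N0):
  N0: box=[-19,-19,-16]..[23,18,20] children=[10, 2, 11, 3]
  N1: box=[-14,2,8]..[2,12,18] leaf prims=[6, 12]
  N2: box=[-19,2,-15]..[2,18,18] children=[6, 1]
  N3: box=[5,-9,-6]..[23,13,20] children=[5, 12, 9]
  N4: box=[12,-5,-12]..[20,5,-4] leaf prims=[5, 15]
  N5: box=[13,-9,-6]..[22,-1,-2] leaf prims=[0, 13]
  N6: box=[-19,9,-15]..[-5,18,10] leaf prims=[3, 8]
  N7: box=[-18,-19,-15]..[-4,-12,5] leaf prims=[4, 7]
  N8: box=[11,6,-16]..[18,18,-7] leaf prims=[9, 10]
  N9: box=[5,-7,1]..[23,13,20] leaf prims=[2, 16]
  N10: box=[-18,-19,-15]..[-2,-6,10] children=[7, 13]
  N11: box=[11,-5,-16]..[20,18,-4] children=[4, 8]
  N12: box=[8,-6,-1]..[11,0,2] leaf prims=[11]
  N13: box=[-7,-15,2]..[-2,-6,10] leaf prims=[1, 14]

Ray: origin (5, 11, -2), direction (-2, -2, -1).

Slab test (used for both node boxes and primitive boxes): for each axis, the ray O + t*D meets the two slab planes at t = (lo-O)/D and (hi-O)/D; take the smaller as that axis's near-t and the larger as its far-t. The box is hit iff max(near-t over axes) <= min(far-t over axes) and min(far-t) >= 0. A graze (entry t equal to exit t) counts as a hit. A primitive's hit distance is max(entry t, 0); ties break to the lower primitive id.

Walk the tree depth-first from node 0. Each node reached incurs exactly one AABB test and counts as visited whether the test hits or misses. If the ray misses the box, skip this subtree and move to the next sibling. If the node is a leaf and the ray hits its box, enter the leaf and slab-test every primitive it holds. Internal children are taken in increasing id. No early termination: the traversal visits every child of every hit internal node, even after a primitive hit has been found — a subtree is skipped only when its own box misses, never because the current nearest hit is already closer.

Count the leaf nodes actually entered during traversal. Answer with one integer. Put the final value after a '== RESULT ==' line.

Traverse from the root:
N0 x:[-9,12] y:[-7/2,15] z:[-22,14] -> hit [-7/2,12], descend [2, 3, 10, 11]
  N2 x:[3/2,12] y:[-7/2,9/2] z:[-20,13] -> hit [3/2,9/2], descend [1, 6]
    N1 x:[3/2,19/2] y:[-1/2,9/2] z:[-20,-10] -> miss, prune
    N6 x:[5,12] y:[-7/2,1] z:[-12,13] -> miss, prune
  N3 x:[-9,0] y:[-1,10] z:[-22,4] -> hit [-1,0], descend [5, 9, 12]
    N5 x:[-17/2,-4] y:[6,10] z:[0,4] -> miss, prune
    N9 x:[-9,0] y:[-1,9] z:[-22,-3] -> miss, prune
    N12 x:[-3,-3/2] y:[11/2,17/2] z:[-4,-1] -> miss, prune
  N10 x:[7/2,23/2] y:[17/2,15] z:[-12,13] -> hit [17/2,23/2], descend [7, 13]
    N7 x:[9/2,23/2] y:[23/2,15] z:[-7,13] -> hit [23/2,23/2] leaf, test {P4@t=23/2, P7(miss)}
    N13 x:[7/2,6] y:[17/2,13] z:[-12,-4] -> miss, prune
  N11 x:[-15/2,-3] y:[-7/2,8] z:[2,14] -> miss, prune

order=[0, 2, 1, 6, 3, 5, 9, 12, 10, 7, 13, 11]  |boxes|=12  |leaves|=1  hit=P4

== RESULT ==
1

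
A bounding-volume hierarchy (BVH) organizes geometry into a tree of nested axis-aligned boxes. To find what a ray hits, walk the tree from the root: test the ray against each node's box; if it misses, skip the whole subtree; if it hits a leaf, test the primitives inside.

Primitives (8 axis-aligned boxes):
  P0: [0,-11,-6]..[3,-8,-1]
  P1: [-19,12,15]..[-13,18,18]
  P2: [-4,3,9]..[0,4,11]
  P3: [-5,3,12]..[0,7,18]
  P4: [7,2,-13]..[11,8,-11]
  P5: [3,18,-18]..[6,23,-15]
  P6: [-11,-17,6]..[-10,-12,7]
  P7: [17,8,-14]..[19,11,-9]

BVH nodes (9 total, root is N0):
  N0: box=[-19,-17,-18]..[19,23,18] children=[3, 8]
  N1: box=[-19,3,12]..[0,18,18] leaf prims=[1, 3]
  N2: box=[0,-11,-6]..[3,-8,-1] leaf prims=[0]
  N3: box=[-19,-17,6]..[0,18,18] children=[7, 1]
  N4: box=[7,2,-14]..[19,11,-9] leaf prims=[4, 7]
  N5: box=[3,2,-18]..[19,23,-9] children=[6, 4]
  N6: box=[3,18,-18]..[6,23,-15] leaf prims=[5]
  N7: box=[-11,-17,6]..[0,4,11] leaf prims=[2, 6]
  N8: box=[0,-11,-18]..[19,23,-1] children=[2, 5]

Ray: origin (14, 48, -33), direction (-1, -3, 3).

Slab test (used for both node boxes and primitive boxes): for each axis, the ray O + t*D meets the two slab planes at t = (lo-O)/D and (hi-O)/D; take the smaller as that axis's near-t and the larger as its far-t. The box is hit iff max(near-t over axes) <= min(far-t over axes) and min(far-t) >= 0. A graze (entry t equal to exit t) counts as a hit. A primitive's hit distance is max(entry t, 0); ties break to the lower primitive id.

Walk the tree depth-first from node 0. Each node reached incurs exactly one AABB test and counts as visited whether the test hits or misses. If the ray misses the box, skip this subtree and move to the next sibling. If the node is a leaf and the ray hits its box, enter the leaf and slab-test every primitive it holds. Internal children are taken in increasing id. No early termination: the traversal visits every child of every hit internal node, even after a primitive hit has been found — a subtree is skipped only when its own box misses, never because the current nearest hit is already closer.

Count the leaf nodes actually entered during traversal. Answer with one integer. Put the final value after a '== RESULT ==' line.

Traverse from the root:
N0 x:[-5,33] y:[25/3,65/3] z:[5,17] -> hit [25/3,17], descend [3, 8]
  N3 x:[14,33] y:[10,65/3] z:[13,17] -> hit [14,17], descend [1, 7]
    N1 x:[14,33] y:[10,15] z:[15,17] -> hit [15,15] leaf, test {P1(miss), P3@t=15}
    N7 x:[14,25] y:[44/3,65/3] z:[13,44/3] -> hit [44/3,44/3] leaf, test {P2@t=44/3, P6(miss)}
  N8 x:[-5,14] y:[25/3,59/3] z:[5,32/3] -> hit [25/3,32/3], descend [2, 5]
    N2 x:[11,14] y:[56/3,59/3] z:[9,32/3] -> miss, prune
    N5 x:[-5,11] y:[25/3,46/3] z:[5,8] -> miss, prune

Summary -> nodes [0, 3, 1, 7, 8, 2, 5]; box-tests=7; leaf-entries=2; first=P2

== RESULT ==
2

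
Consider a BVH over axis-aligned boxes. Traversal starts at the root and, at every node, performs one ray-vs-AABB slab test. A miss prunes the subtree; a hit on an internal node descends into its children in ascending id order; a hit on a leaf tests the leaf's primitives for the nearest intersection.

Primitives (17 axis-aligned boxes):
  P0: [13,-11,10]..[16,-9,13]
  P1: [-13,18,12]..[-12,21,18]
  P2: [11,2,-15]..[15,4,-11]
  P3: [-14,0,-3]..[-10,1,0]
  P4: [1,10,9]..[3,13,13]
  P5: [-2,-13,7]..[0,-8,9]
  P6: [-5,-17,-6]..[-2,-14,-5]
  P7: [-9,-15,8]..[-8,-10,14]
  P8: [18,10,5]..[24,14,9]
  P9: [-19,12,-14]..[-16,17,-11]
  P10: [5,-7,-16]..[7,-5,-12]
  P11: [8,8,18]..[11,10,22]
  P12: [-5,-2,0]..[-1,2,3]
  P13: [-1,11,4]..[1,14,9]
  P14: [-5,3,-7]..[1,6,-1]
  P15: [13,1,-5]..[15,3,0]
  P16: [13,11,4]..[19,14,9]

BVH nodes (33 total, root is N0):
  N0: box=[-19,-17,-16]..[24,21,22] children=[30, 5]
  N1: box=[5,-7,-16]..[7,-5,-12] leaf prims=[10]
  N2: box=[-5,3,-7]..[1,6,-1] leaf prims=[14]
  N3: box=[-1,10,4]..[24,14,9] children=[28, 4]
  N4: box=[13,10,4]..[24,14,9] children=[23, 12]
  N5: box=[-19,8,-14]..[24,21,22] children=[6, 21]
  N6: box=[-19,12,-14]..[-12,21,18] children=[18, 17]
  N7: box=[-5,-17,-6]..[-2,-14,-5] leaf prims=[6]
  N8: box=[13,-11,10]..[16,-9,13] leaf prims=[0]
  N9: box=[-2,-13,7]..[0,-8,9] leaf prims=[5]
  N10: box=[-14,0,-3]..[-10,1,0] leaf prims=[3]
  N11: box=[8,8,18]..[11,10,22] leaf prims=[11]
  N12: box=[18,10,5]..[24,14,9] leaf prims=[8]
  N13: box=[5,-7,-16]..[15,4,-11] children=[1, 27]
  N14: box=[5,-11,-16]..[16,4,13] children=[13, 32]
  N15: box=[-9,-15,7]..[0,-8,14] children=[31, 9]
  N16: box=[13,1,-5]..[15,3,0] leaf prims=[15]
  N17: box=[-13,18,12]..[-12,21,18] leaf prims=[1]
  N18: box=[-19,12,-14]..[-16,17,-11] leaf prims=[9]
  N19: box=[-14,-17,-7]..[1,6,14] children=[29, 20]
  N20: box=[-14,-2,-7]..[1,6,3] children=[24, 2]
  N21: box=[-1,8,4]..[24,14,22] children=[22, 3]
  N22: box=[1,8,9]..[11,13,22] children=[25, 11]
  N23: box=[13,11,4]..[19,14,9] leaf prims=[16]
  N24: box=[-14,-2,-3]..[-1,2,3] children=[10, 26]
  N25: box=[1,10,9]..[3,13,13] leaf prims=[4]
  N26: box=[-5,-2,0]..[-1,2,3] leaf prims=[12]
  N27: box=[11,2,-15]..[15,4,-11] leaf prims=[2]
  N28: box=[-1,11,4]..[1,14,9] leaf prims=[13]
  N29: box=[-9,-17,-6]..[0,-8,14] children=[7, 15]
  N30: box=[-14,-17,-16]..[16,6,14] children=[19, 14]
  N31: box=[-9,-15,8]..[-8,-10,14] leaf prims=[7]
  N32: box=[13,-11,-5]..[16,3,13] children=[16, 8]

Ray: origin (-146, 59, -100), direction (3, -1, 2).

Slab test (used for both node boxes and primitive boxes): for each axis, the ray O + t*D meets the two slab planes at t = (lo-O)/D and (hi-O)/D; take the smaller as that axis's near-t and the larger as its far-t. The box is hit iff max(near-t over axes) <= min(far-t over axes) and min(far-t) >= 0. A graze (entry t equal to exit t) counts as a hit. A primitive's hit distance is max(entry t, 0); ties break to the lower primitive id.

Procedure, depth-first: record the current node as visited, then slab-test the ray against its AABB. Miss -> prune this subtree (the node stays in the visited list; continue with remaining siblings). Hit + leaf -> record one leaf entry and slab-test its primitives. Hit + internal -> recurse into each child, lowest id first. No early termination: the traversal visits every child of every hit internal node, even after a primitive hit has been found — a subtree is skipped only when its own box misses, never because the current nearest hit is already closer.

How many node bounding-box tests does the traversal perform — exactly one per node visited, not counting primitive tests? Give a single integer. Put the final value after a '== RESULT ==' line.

Traverse from the root:
N0 x:[127/3,170/3] y:[38,76] z:[42,61] -> hit [127/3,170/3], descend [5, 30]
  N5 x:[127/3,170/3] y:[38,51] z:[43,61] -> hit [43,51], descend [6, 21]
    N6 x:[127/3,134/3] y:[38,47] z:[43,59] -> hit [43,134/3], descend [17, 18]
      N17 x:[133/3,134/3] y:[38,41] z:[56,59] -> miss, prune
      N18 x:[127/3,130/3] y:[42,47] z:[43,89/2] -> hit [43,130/3] leaf, test {P9@t=43}
    N21 x:[145/3,170/3] y:[45,51] z:[52,61] -> miss, prune
  N30 x:[44,54] y:[53,76] z:[42,57] -> hit [53,54], descend [14, 19]
    N14 x:[151/3,54] y:[55,70] z:[42,113/2] -> miss, prune
    N19 x:[44,49] y:[53,76] z:[93/2,57] -> miss, prune

9 AABB tests over nodes [0, 5, 6, 17, 18, 21, 30, 14, 19]; 1 leaf entered; closest P9.

== RESULT ==
9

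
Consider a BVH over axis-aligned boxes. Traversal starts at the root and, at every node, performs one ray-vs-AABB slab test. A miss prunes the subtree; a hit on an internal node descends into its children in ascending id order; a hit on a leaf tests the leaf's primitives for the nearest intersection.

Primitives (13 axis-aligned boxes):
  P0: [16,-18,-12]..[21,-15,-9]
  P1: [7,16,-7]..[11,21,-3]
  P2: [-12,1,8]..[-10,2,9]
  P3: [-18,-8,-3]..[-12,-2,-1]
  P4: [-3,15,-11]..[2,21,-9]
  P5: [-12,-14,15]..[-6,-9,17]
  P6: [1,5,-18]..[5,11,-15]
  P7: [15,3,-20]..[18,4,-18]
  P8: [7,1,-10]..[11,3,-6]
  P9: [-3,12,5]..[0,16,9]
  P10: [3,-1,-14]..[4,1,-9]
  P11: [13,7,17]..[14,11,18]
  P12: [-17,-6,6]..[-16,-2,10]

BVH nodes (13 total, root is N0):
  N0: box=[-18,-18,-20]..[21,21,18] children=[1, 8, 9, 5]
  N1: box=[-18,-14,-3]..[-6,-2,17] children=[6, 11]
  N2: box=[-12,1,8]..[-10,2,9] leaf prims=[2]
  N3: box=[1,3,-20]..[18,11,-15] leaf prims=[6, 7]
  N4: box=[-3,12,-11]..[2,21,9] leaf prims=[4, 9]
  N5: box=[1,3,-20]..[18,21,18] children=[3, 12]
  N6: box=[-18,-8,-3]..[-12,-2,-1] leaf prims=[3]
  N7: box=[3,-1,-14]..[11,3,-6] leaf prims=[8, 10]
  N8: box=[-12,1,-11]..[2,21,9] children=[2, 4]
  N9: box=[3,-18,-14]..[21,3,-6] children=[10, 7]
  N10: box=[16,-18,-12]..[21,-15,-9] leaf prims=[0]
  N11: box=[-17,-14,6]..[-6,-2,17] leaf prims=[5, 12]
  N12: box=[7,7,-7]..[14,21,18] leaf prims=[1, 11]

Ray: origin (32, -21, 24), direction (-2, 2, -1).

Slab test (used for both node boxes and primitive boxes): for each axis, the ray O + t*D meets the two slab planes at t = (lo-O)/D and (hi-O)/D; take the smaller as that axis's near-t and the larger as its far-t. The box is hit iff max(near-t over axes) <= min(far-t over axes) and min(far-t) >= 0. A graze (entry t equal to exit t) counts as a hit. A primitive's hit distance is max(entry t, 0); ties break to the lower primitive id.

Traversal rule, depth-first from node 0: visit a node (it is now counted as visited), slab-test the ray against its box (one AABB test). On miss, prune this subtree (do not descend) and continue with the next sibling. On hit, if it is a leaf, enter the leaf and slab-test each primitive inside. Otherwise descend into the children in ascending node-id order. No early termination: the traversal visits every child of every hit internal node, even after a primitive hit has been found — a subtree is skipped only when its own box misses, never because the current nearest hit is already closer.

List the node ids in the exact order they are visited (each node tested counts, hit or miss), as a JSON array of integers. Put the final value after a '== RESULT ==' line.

Traverse from the root:
N0 x:[11/2,25] y:[3/2,21] z:[6,44] -> hit [6,21], descend [1, 5, 8, 9]
  N1 x:[19,25] y:[7/2,19/2] z:[7,27] -> miss, prune
  N5 x:[7,31/2] y:[12,21] z:[6,44] -> hit [12,31/2], descend [3, 12]
    N3 x:[7,31/2] y:[12,16] z:[39,44] -> miss, prune
    N12 x:[9,25/2] y:[14,21] z:[6,31] -> miss, prune
  N8 x:[15,22] y:[11,21] z:[15,35] -> hit [15,21], descend [2, 4]
    N2 x:[21,22] y:[11,23/2] z:[15,16] -> miss, prune
    N4 x:[15,35/2] y:[33/2,21] z:[15,35] -> hit [33/2,35/2] leaf, test {P4(miss), P9@t=33/2}
  N9 x:[11/2,29/2] y:[3/2,12] z:[30,38] -> miss, prune

Visited [0, 1, 5, 3, 12, 8, 2, 4, 9]. Tests: 9 box, 1 leaf. Nearest: P9.

== RESULT ==
[0, 1, 5, 3, 12, 8, 2, 4, 9]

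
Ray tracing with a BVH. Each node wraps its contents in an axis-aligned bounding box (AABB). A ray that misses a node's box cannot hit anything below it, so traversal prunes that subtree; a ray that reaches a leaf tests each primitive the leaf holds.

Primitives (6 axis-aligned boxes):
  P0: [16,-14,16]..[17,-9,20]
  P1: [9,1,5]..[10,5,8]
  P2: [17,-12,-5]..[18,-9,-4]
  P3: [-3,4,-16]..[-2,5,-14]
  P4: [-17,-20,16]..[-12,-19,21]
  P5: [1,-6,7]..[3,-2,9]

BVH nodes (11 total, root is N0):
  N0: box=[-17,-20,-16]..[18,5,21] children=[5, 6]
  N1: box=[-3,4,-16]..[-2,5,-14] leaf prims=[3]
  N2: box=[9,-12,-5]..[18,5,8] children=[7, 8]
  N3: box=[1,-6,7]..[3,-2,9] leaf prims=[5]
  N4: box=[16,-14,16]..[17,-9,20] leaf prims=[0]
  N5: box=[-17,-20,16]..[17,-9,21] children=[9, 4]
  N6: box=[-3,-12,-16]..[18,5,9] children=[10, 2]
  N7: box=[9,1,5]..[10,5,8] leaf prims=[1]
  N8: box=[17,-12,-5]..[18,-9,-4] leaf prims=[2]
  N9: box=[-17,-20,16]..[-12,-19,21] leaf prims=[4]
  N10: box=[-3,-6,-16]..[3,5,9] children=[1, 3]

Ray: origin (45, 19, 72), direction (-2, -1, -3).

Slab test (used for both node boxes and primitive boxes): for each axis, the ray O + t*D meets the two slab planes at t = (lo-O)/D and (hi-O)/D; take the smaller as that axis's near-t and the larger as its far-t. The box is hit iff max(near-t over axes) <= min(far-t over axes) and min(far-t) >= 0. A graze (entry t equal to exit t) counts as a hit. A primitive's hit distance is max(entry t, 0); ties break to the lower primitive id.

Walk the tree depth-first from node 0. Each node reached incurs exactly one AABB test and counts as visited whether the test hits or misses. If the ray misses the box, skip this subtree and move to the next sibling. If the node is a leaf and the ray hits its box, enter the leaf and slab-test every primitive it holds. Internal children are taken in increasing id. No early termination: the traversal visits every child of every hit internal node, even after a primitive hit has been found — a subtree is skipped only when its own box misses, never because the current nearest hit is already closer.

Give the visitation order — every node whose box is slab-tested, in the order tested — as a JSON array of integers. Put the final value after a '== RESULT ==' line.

Walk:
N0 x:[27/2,31] y:[14,39] z:[17,88/3] -> hit [17,88/3], descend [5, 6]
  N5 x:[14,31] y:[28,39] z:[17,56/3] -> miss, prune
  N6 x:[27/2,24] y:[14,31] z:[21,88/3] -> hit [21,24], descend [2, 10]
    N2 x:[27/2,18] y:[14,31] z:[64/3,77/3] -> miss, prune
    N10 x:[21,24] y:[14,25] z:[21,88/3] -> hit [21,24], descend [1, 3]
      N1 x:[47/2,24] y:[14,15] z:[86/3,88/3] -> miss, prune
      N3 x:[21,22] y:[21,25] z:[21,65/3] -> hit [21,65/3] leaf, test {P5@t=21}

order=[0, 5, 6, 2, 10, 1, 3]  |boxes|=7  |leaves|=1  hit=P5

== RESULT ==
[0, 5, 6, 2, 10, 1, 3]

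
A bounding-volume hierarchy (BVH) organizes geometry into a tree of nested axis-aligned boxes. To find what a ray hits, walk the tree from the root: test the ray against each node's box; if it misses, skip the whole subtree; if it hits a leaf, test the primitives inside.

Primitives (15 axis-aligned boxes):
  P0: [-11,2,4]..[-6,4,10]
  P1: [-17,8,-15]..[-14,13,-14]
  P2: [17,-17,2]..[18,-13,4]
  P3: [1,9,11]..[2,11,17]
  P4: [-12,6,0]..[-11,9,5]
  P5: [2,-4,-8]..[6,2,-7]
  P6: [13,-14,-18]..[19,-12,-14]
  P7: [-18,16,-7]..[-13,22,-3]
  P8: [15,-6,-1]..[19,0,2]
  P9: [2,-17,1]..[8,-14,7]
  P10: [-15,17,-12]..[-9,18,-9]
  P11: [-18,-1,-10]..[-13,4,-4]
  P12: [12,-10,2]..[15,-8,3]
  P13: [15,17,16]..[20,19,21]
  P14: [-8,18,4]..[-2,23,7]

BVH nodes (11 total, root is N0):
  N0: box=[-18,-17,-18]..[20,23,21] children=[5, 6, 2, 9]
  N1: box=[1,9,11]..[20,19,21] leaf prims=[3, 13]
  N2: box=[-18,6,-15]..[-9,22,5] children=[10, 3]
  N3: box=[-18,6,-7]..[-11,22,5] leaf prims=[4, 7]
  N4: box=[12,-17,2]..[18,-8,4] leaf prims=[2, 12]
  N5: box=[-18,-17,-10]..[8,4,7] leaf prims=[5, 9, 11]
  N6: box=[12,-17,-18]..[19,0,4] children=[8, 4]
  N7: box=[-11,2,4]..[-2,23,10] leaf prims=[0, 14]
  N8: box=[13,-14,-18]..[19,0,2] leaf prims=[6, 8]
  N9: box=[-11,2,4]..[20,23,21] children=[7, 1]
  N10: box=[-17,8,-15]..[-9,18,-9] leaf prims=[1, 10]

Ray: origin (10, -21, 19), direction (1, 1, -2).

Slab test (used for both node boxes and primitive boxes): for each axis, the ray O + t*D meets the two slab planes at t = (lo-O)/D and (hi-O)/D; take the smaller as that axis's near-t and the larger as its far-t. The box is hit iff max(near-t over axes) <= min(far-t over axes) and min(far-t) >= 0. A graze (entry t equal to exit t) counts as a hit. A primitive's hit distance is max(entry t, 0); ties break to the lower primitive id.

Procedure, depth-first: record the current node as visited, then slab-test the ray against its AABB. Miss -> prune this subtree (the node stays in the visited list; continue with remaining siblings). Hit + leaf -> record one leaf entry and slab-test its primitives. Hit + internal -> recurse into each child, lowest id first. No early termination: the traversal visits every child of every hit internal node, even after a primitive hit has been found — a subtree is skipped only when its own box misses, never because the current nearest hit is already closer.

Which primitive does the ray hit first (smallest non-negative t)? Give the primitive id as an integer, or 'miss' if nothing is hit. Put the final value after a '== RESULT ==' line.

Trace the traversal:
N0 x:[-28,10] y:[4,44] z:[-1,37/2] -> hit [4,10], descend [2, 5, 6, 9]
  N2 x:[-28,-19] y:[27,43] z:[7,17] -> miss, prune
  N5 x:[-28,-2] y:[4,25] z:[6,29/2] -> miss, prune
  N6 x:[2,9] y:[4,21] z:[15/2,37/2] -> hit [15/2,9], descend [4, 8]
    N4 x:[2,8] y:[4,13] z:[15/2,17/2] -> hit [15/2,8] leaf, test {P2@t=15/2, P12(miss)}
    N8 x:[3,9] y:[7,21] z:[17/2,37/2] -> hit [17/2,9] leaf, test {P6(miss), P8(miss)}
  N9 x:[-21,10] y:[23,44] z:[-1,15/2] -> miss, prune

Summary -> nodes [0, 2, 5, 6, 4, 8, 9]; box-tests=7; leaf-entries=2; first=P2

== RESULT ==
2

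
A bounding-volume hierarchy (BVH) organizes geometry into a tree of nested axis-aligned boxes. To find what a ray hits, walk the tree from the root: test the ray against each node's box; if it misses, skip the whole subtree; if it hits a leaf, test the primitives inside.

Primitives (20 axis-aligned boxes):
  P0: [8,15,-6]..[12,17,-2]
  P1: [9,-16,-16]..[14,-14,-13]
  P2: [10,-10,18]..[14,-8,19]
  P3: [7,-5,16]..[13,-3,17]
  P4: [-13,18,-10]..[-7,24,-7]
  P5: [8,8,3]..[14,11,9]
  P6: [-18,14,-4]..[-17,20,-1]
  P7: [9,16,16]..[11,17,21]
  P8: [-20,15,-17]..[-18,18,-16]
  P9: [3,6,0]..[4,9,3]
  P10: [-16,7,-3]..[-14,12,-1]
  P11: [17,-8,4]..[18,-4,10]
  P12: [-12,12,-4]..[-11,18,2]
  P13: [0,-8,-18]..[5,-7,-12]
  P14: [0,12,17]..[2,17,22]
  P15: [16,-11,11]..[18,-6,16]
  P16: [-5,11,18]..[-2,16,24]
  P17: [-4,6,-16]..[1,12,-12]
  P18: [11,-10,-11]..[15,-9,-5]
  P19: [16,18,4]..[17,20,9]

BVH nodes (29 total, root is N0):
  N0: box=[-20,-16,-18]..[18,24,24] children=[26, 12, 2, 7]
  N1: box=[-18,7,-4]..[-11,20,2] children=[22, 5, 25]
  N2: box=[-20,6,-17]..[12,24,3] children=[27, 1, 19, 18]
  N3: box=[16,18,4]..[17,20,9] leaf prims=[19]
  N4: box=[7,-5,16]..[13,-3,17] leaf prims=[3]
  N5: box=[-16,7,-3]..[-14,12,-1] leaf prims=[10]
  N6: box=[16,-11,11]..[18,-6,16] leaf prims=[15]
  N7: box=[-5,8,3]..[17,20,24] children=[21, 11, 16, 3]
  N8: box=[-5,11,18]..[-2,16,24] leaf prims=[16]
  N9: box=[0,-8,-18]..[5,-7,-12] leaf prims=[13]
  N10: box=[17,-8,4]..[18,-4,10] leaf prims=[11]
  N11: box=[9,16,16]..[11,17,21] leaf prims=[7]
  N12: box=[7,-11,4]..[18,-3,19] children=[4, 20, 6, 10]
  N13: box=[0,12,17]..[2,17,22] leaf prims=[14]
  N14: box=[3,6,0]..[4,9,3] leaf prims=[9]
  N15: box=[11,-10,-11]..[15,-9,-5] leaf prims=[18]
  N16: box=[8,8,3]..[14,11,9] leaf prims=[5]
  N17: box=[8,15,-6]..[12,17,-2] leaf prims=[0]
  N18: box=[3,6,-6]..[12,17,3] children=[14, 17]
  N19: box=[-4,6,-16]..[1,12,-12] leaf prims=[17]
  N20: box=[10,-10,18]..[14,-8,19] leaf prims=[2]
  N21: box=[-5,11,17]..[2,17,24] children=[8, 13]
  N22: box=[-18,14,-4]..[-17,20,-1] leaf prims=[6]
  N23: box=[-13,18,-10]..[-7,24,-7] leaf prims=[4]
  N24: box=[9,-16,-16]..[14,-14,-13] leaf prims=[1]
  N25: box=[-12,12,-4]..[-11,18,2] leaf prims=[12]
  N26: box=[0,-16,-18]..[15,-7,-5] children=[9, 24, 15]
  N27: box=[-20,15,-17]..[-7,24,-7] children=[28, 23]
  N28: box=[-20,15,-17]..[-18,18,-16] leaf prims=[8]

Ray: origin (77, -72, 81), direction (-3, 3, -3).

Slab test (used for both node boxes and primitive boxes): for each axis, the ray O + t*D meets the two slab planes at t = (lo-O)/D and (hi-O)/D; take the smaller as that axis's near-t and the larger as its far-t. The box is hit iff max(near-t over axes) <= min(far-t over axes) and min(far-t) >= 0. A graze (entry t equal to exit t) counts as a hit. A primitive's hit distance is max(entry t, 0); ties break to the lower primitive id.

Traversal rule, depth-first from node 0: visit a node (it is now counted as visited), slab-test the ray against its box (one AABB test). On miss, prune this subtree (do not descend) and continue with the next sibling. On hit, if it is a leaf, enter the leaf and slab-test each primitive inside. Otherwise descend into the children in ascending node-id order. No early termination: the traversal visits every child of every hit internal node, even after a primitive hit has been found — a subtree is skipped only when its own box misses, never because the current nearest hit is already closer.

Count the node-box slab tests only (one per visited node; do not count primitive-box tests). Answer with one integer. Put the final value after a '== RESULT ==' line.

Traverse from the root:
N0 x:[59/3,97/3] y:[56/3,32] z:[19,33] -> hit [59/3,32], descend [2, 7, 12, 26]
  N2 x:[65/3,97/3] y:[26,32] z:[26,98/3] -> hit [26,32], descend [1, 18, 19, 27]
    N1 x:[88/3,95/3] y:[79/3,92/3] z:[79/3,85/3] -> miss, prune
    N18 x:[65/3,74/3] y:[26,89/3] z:[26,29] -> miss, prune
    N19 x:[76/3,27] y:[26,28] z:[31,97/3] -> miss, prune
    N27 x:[28,97/3] y:[29,32] z:[88/3,98/3] -> hit [88/3,32], descend [23, 28]
      N23 x:[28,30] y:[30,32] z:[88/3,91/3] -> hit [30,30] leaf, test {P4@t=30}
      N28 x:[95/3,97/3] y:[29,30] z:[97/3,98/3] -> miss, prune
  N7 x:[20,82/3] y:[80/3,92/3] z:[19,26] -> miss, prune
  N12 x:[59/3,70/3] y:[61/3,23] z:[62/3,77/3] -> hit [62/3,23], descend [4, 6, 10, 20]
    N4 x:[64/3,70/3] y:[67/3,23] z:[64/3,65/3] -> miss, prune
    N6 x:[59/3,61/3] y:[61/3,22] z:[65/3,70/3] -> miss, prune
    N10 x:[59/3,20] y:[64/3,68/3] z:[71/3,77/3] -> miss, prune
    N20 x:[21,67/3] y:[62/3,64/3] z:[62/3,21] -> hit [21,21] leaf, test {P2@t=21}
  N26 x:[62/3,77/3] y:[56/3,65/3] z:[86/3,33] -> miss, prune

Summary -> nodes [0, 2, 1, 18, 19, 27, 23, 28, 7, 12, 4, 6, 10, 20, 26]; box-tests=15; leaf-entries=2; first=P2

== RESULT ==
15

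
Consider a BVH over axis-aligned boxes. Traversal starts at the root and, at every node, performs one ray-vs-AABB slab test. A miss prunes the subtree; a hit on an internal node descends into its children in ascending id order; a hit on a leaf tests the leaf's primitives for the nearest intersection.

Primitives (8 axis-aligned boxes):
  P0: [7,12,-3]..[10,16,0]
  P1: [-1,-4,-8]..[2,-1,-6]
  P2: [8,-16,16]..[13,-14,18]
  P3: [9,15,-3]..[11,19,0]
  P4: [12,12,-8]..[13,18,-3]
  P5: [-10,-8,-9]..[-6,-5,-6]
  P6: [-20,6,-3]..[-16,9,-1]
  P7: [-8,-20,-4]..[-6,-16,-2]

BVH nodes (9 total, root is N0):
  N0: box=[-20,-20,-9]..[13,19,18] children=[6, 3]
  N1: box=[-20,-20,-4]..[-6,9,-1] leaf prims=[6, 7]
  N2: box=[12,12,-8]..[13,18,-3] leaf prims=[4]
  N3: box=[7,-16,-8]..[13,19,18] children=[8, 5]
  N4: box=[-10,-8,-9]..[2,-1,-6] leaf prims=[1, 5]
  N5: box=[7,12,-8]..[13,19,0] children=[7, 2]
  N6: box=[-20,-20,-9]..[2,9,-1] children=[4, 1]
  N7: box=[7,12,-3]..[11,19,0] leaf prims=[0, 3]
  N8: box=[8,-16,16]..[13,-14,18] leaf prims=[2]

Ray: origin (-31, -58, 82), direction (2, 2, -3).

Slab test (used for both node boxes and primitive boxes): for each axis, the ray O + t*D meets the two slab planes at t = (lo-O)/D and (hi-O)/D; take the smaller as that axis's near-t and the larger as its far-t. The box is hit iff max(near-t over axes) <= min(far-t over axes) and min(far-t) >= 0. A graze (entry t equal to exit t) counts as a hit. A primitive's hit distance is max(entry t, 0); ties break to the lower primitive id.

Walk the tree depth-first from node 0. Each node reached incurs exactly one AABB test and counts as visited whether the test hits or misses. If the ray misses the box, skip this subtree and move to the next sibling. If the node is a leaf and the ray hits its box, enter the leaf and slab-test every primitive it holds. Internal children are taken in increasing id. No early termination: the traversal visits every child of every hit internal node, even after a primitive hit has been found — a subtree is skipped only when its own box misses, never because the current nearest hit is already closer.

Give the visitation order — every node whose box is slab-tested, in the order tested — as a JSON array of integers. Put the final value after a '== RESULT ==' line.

Walk:
N0 x:[11/2,22] y:[19,77/2] z:[64/3,91/3] -> hit [64/3,22], descend [3, 6]
  N3 x:[19,22] y:[21,77/2] z:[64/3,30] -> hit [64/3,22], descend [5, 8]
    N5 x:[19,22] y:[35,77/2] z:[82/3,30] -> miss, prune
    N8 x:[39/2,22] y:[21,22] z:[64/3,22] -> hit [64/3,22] leaf, test {P2@t=64/3}
  N6 x:[11/2,33/2] y:[19,67/2] z:[83/3,91/3] -> miss, prune

Visited [0, 3, 5, 8, 6]. Tests: 5 box, 1 leaf. Nearest: P2.

== RESULT ==
[0, 3, 5, 8, 6]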